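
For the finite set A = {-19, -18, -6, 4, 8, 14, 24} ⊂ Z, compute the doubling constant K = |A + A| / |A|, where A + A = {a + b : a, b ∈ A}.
K = |A + A| / |A| = 25/7

Enumerate A + A = {a + b : a, b ∈ A}. With |A| = 7, there are |A|^2 = 49 ordered sum pairs; collecting distinct values, A + A = {-38, -37, -36, -25, -24, -15, -14, -12, -11, -10, -5, -4, -2, 2, 5, 6, 8, 12, 16, 18, 22, 28, 32, 38, 48}, so |A + A| = 25. Thus K = 25/7. For comparison, the minimum possible |A + A| over all 7-element sets is 2·7 − 1 = 13 (so min K = 13/7), attained only by arithmetic progressions.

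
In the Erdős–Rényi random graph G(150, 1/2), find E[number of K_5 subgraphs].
E[# K_5] = C(150, 5) · (1/2)^C(5, 2) = 591600030 / 2^10 = 295800015/512 ≈ 577734.404297

For each 5-subset S of vertices (there are C(150, 5) = 591600030 such S), let X_S = 1 if S induces a K_5 (all C(5, 2) = 10 edges present). Then P(X_S = 1) = (1/2)^10 = 1/1024. By linearity of expectation, E[# K_5] = C(150, 5) · (1/2)^10 = 591600030 / 1024 = 295800015/512 ≈ 577734.404297.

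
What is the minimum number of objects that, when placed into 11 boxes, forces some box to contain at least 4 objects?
n = (4 − 1)·11 + 1 = 34

By the generalised pigeonhole principle, to guarantee some box contains ≥ r objects we need more than (r − 1) · k objects total. Threshold: n = (r − 1) · k + 1. With r = 4 and k = 11: n = 3 · 11 + 1 = 33 + 1 = 34. For n = 33 = 3 · 11, we can put exactly 3 objects in every box, avoiding 4 in any single one — so 34 is tight.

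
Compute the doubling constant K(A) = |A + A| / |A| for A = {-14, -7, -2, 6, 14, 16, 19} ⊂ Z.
K = |A + A| / |A| = 26/7

Enumerate A + A = {a + b : a, b ∈ A}. With |A| = 7, there are |A|^2 = 49 ordered sum pairs; collecting distinct values, A + A = {-28, -21, -16, -14, -9, -8, -4, -1, 0, 2, 4, 5, 7, 9, 12, 14, 17, 20, 22, 25, 28, 30, 32, 33, 35, 38}, so |A + A| = 26. Thus K = 26/7. For comparison, the minimum possible |A + A| over all 7-element sets is 2·7 − 1 = 13 (so min K = 13/7), attained only by arithmetic progressions.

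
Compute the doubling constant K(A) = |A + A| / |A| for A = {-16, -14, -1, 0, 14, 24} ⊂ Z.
K = |A + A| / |A| = 19/6

Enumerate A + A = {a + b : a, b ∈ A}. With |A| = 6, there are |A|^2 = 36 ordered sum pairs; collecting distinct values, A + A = {-32, -30, -28, -17, -16, -15, -14, -2, -1, 0, 8, 10, 13, 14, 23, 24, 28, 38, 48}, so |A + A| = 19. Thus K = 19/6. For comparison, the minimum possible |A + A| over all 6-element sets is 2·6 − 1 = 11 (so min K = 11/6), attained only by arithmetic progressions.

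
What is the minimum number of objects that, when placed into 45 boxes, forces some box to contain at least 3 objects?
n = (3 − 1)·45 + 1 = 91

By the generalised pigeonhole principle, to guarantee some box contains ≥ r objects we need more than (r − 1) · k objects total. Threshold: n = (r − 1) · k + 1. With r = 3 and k = 45: n = 2 · 45 + 1 = 90 + 1 = 91. For n = 90 = 2 · 45, we can put exactly 2 objects in every box, avoiding 3 in any single one — so 91 is tight.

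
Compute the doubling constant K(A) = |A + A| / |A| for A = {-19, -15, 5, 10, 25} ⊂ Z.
K = |A + A| / |A| = 14/5

Enumerate A + A = {a + b : a, b ∈ A}. With |A| = 5, there are |A|^2 = 25 ordered sum pairs; collecting distinct values, A + A = {-38, -34, -30, -14, -10, -9, -5, 6, 10, 15, 20, 30, 35, 50}, so |A + A| = 14. Thus K = 14/5. For comparison, the minimum possible |A + A| over all 5-element sets is 2·5 − 1 = 9 (so min K = 9/5), attained only by arithmetic progressions.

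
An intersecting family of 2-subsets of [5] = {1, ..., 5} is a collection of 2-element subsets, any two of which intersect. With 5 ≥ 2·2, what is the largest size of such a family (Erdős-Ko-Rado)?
max |F| = C(4, 1) = 4

Erdős-Ko-Rado (1961): when n ≥ 2k, max |F| = C(n−1, k−1). The bound is attained by the star {A : i ∈ A} for any fixed i ∈ [n]. Here C(5−1, 2−1) = C(4, 1) = 4.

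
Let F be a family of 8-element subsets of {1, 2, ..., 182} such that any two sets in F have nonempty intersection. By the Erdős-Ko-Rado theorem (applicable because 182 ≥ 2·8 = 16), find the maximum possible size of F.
max |F| = C(181, 7) = 1122839183400

The Erdős-Ko-Rado theorem states: for n ≥ 2k, an intersecting family of k-subsets of an n-element set has size at most C(n − 1, k − 1), with equality for 'star' families {A ⊆ [n] : |A| = k, i ∈ A} (fix an element i). For n = 182, k = 8: C(181, 7) = 1122839183400.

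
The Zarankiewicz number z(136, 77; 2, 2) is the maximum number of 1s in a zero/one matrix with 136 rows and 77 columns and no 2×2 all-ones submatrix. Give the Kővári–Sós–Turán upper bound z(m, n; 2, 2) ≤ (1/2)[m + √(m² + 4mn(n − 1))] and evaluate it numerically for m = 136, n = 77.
z(136, 77; 2, 2) ≤ (1/2)[136 + √(136² + 4·136·77·76)] = (1/2)[136 + √3201984] = 962.7044

Kővári–Sós–Turán: let r_1, ..., r_136 be the row sums and z = Σ r_i the total number of 1s. Each pair of columns can share at most one row with both entries 1 (else a 2×2 all-ones block appears), so Σ_i C(r_i, 2) ≤ C(77, 2) = 2926. By convexity Σ_i C(r_i, 2) ≥ 136·C(z/136, 2) = z(z − 136)/(2·136), giving z² − 136z − 136·77·76 ≤ 0 and hence z ≤ (1/2)[136 + √(18496 + 4·795872)] = (1/2)[136 + √3201984] ≈ (1/2)(136 + 1789.4088) = 962.7044.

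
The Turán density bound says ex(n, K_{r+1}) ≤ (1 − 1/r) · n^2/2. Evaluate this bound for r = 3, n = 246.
Turán density bound = (2/3) · 246^2/2 = 20172

Turán's theorem: ex(n, K_{r+1}) is achieved by the complete r-partite Turán graph T(n, r) with parts as balanced as possible, and is at most (1 − 1/r) · n^2/2. For r = 3, n = 246: the density bound is (2/3) · 60516/2 = 20172. Since 3 ∣ 246, the Turán graph T(246, 3) has parts of equal size 82, and its edge count e(T(246, 3)) = 20172 attains the density bound exactly.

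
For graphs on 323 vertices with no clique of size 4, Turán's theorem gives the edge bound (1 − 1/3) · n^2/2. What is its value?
Turán density bound = (2/3) · 323^2/2 = 104329/3 ≈ 34776.3333

Turán's theorem: ex(n, K_{r+1}) is achieved by the complete r-partite Turán graph T(n, r) with parts as balanced as possible, and is at most (1 − 1/r) · n^2/2. For r = 3, n = 323: the density bound is (2/3) · 104329/2 = 104329/3 ≈ 34776.3333. The integer-valued extremum is e(T(323, 3)) = 34776, which is strictly less than the density bound 104329/3 since 3 ∤ 323 (the parts of T(323, 3) cannot all be equal).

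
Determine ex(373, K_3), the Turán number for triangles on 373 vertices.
ex(373, K_3) = ⌊373^2/4⌋ = 34782

Mantel (1907): a triangle-free graph on n vertices has at most ⌊n^2/4⌋ edges, with equality for the complete bipartite graph K_{⌊n/2⌋, ⌈n/2⌉}. For n = 373: ⌊373^2/4⌋ = ⌊139129/4⌋ = 34782. The extremal graph is K_{186, 187}, which has 186·187 = 34782 edges.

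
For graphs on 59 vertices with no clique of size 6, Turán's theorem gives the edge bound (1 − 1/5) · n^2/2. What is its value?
Turán density bound = (4/5) · 59^2/2 = 6962/5 ≈ 1392.4

Turán's theorem: ex(n, K_{r+1}) is achieved by the complete r-partite Turán graph T(n, r) with parts as balanced as possible, and is at most (1 − 1/r) · n^2/2. For r = 5, n = 59: the density bound is (4/5) · 3481/2 = 6962/5 ≈ 1392.4. The integer-valued extremum is e(T(59, 5)) = 1392, which is strictly less than the density bound 6962/5 since 5 ∤ 59 (the parts of T(59, 5) cannot all be equal).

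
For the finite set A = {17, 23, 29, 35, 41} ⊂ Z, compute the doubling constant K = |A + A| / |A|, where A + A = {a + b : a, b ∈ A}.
K = |A + A| / |A| = 9/5

Enumerate A + A = {a + b : a, b ∈ A}. With |A| = 5, there are |A|^2 = 25 ordered sum pairs; collecting distinct values, A + A = {34, 40, 46, 52, 58, 64, 70, 76, 82}, so |A + A| = 9. Thus K = 9/5. Here |A + A| = 2|A| − 1 = 9, the minimum possible — so K = 9/5 is minimal, which holds iff A is an arithmetic progression.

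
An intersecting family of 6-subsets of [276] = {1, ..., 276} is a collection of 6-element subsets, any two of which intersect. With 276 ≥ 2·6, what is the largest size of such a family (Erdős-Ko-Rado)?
max |F| = C(275, 5) = 12635803180

The Erdős-Ko-Rado theorem states: for n ≥ 2k, an intersecting family of k-subsets of an n-element set has size at most C(n − 1, k − 1), with equality for 'star' families {A ⊆ [n] : |A| = k, i ∈ A} (fix an element i). For n = 276, k = 6: C(275, 5) = 12635803180.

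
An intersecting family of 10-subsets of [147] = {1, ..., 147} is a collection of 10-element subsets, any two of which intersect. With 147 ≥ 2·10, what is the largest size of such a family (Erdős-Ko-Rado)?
max |F| = C(146, 9) = 64593041407180

Erdős-Ko-Rado (1961): when n ≥ 2k, max |F| = C(n−1, k−1). The bound is attained by the star {A : i ∈ A} for any fixed i ∈ [n]. Here C(147−1, 10−1) = C(146, 9) = 64593041407180.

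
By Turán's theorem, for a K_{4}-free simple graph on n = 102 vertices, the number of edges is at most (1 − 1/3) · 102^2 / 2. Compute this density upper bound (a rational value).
Turán density bound = (2/3) · 102^2/2 = 3468

Turán's theorem: ex(n, K_{r+1}) is achieved by the complete r-partite Turán graph T(n, r) with parts as balanced as possible, and is at most (1 − 1/r) · n^2/2. For r = 3, n = 102: the density bound is (2/3) · 10404/2 = 3468. Since 3 ∣ 102, the Turán graph T(102, 3) has parts of equal size 34, and its edge count e(T(102, 3)) = 3468 attains the density bound exactly.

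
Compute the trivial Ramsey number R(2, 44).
R(2, 44) = 44

R(2, k) = k for all k ≥ 2: in a 2-colouring of K_k, either some edge is red (a red K_2) or all edges are blue (a blue K_k). And K_{43} coloured all-blue has no blue K_44, so R(2, 44) > 43. Hence R(2, 44) = 44.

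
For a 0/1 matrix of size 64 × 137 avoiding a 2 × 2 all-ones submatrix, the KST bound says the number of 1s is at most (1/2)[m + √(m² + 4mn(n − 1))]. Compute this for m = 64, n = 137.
z(64, 137; 2, 2) ≤ (1/2)[64 + √(64² + 4·64·137·136)] = (1/2)[64 + √4773888] = 1124.4614

Kővári–Sós–Turán: let r_1, ..., r_64 be the row sums and z = Σ r_i the total number of 1s. Each pair of columns can share at most one row with both entries 1 (else a 2×2 all-ones block appears), so Σ_i C(r_i, 2) ≤ C(137, 2) = 9316. By convexity Σ_i C(r_i, 2) ≥ 64·C(z/64, 2) = z(z − 64)/(2·64), giving z² − 64z − 64·137·136 ≤ 0 and hence z ≤ (1/2)[64 + √(4096 + 4·1192448)] = (1/2)[64 + √4773888] ≈ (1/2)(64 + 2184.9229) = 1124.4614.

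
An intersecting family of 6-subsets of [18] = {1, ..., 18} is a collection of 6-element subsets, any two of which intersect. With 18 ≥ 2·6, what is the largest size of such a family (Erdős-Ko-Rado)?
max |F| = C(17, 5) = 6188

The Erdős-Ko-Rado theorem states: for n ≥ 2k, an intersecting family of k-subsets of an n-element set has size at most C(n − 1, k − 1), with equality for 'star' families {A ⊆ [n] : |A| = k, i ∈ A} (fix an element i). For n = 18, k = 6: C(17, 5) = 6188.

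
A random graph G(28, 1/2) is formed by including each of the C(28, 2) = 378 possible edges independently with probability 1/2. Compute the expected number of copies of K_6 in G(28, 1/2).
E[# K_6] = C(28, 6) · (1/2)^C(6, 2) = 376740 / 2^15 = 94185/8192 ≈ 11.497192

For each 6-subset S of vertices (there are C(28, 6) = 376740 such S), let X_S = 1 if S induces a K_6 (all C(6, 2) = 15 edges present). Then P(X_S = 1) = (1/2)^15 = 1/32768. By linearity of expectation, E[# K_6] = C(28, 6) · (1/2)^15 = 376740 / 32768 = 94185/8192 ≈ 11.497192.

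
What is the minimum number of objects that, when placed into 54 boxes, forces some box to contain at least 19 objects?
n = (19 − 1)·54 + 1 = 973

By the generalised pigeonhole principle, to guarantee some box contains ≥ r objects we need more than (r − 1) · k objects total. Threshold: n = (r − 1) · k + 1. With r = 19 and k = 54: n = 18 · 54 + 1 = 972 + 1 = 973. For n = 972 = 18 · 54, we can put exactly 18 objects in every box, avoiding 19 in any single one — so 973 is tight.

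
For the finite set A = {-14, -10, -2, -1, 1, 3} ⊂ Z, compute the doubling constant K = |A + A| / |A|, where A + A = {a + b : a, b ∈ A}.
K = |A + A| / |A| = 19/6

Enumerate A + A = {a + b : a, b ∈ A}. With |A| = 6, there are |A|^2 = 36 ordered sum pairs; collecting distinct values, A + A = {-28, -24, -20, -16, -15, -13, -12, -11, -9, -7, -4, -3, -2, -1, 0, 1, 2, 4, 6}, so |A + A| = 19. Thus K = 19/6. For comparison, the minimum possible |A + A| over all 6-element sets is 2·6 − 1 = 11 (so min K = 11/6), attained only by arithmetic progressions.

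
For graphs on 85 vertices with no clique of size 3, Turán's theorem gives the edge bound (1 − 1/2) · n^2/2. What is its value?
Turán density bound = (1/2) · 85^2/2 = 7225/4 ≈ 1806.25

Turán's theorem: ex(n, K_{r+1}) is achieved by the complete r-partite Turán graph T(n, r) with parts as balanced as possible, and is at most (1 − 1/r) · n^2/2. For r = 2, n = 85: the density bound is (1/2) · 7225/2 = 7225/4 ≈ 1806.25. The integer-valued extremum is e(T(85, 2)) = 1806, which is strictly less than the density bound 7225/4 since 2 ∤ 85 (the parts of T(85, 2) cannot all be equal).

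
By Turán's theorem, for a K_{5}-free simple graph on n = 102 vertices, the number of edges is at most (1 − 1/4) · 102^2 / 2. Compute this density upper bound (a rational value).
Turán density bound = (3/4) · 102^2/2 = 7803/2 ≈ 3901.5

Turán's theorem: ex(n, K_{r+1}) is achieved by the complete r-partite Turán graph T(n, r) with parts as balanced as possible, and is at most (1 − 1/r) · n^2/2. For r = 4, n = 102: the density bound is (3/4) · 10404/2 = 7803/2 ≈ 3901.5. The integer-valued extremum is e(T(102, 4)) = 3901, which is strictly less than the density bound 7803/2 since 4 ∤ 102 (the parts of T(102, 4) cannot all be equal).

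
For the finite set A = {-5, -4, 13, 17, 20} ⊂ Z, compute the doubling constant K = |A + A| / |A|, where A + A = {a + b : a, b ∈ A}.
K = |A + A| / |A| = 15/5 = 3

Enumerate A + A = {a + b : a, b ∈ A}. With |A| = 5, there are |A|^2 = 25 ordered sum pairs; collecting distinct values, A + A = {-10, -9, -8, 8, 9, 12, 13, 15, 16, 26, 30, 33, 34, 37, 40}, so |A + A| = 15. Thus K = 15/5 = 3. For comparison, the minimum possible |A + A| over all 5-element sets is 2·5 − 1 = 9 (so min K = 9/5), attained only by arithmetic progressions.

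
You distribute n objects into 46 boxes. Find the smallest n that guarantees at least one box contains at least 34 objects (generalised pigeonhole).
n = (34 − 1)·46 + 1 = 1519

By the generalised pigeonhole principle, to guarantee some box contains ≥ r objects we need more than (r − 1) · k objects total. Threshold: n = (r − 1) · k + 1. With r = 34 and k = 46: n = 33 · 46 + 1 = 1518 + 1 = 1519. For n = 1518 = 33 · 46, we can put exactly 33 objects in every box, avoiding 34 in any single one — so 1519 is tight.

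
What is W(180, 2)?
W(180, 2) = 180 + 1 = 181

A 2-term AP is any pair of integers, so a monochromatic 2-AP exists iff some colour is used at least twice. With 180 colours, the colouring i ↦ i on {1, ..., 180} uses each colour once, avoiding any monochromatic pair, so W(180, 2) > 180. For {1, ..., 181}, pigeonhole forces two integers of the same colour, which form a monochromatic 2-AP. Hence W(180, 2) = 181.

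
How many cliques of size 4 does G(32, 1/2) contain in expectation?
E[# K_4] = C(32, 4) · (1/2)^C(4, 2) = 35960 / 2^6 = 4495/8 = 561.875

For each 4-subset S of vertices (there are C(32, 4) = 35960 such S), let X_S = 1 if S induces a K_4 (all C(4, 2) = 6 edges present). Then P(X_S = 1) = (1/2)^6 = 1/64. By linearity of expectation, E[# K_4] = C(32, 4) · (1/2)^6 = 35960 / 64 = 4495/8 = 561.875.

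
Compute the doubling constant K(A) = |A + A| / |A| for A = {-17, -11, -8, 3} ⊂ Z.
K = |A + A| / |A| = 10/4 = 5/2

Enumerate A + A = {a + b : a, b ∈ A}. With |A| = 4, there are |A|^2 = 16 ordered sum pairs; collecting distinct values, A + A = {-34, -28, -25, -22, -19, -16, -14, -8, -5, 6}, so |A + A| = 10. Thus K = 10/4 = 5/2. For comparison, the minimum possible |A + A| over all 4-element sets is 2·4 − 1 = 7 (so min K = 7/4), attained only by arithmetic progressions.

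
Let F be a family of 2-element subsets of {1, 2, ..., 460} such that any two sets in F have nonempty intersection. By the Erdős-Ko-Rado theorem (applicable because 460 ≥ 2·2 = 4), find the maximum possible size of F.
max |F| = C(459, 1) = 459

Erdős-Ko-Rado (1961): when n ≥ 2k, max |F| = C(n−1, k−1). The bound is attained by the star {A : i ∈ A} for any fixed i ∈ [n]. Here C(460−1, 2−1) = C(459, 1) = 459.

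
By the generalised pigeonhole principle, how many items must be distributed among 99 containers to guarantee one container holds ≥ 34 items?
n = (34 − 1)·99 + 1 = 3268

By the generalised pigeonhole principle, to guarantee some box contains ≥ r objects we need more than (r − 1) · k objects total. Threshold: n = (r − 1) · k + 1. With r = 34 and k = 99: n = 33 · 99 + 1 = 3267 + 1 = 3268. For n = 3267 = 33 · 99, we can put exactly 33 objects in every box, avoiding 34 in any single one — so 3268 is tight.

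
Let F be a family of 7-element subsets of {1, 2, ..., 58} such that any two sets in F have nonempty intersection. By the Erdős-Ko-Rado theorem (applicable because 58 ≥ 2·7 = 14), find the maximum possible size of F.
max |F| = C(57, 6) = 36288252

Erdős-Ko-Rado (1961): when n ≥ 2k, max |F| = C(n−1, k−1). The bound is attained by the star {A : i ∈ A} for any fixed i ∈ [n]. Here C(58−1, 7−1) = C(57, 6) = 36288252.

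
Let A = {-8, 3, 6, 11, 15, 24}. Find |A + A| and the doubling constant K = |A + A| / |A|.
K = |A + A| / |A| = 20/6 = 10/3

Enumerate A + A = {a + b : a, b ∈ A}. With |A| = 6, there are |A|^2 = 36 ordered sum pairs; collecting distinct values, A + A = {-16, -5, -2, 3, 6, 7, 9, 12, 14, 16, 17, 18, 21, 22, 26, 27, 30, 35, 39, 48}, so |A + A| = 20. Thus K = 20/6 = 10/3. For comparison, the minimum possible |A + A| over all 6-element sets is 2·6 − 1 = 11 (so min K = 11/6), attained only by arithmetic progressions.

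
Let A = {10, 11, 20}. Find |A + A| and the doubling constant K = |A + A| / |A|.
K = |A + A| / |A| = 6/3 = 2

Enumerate A + A = {a + b : a, b ∈ A}. With |A| = 3, there are |A|^2 = 9 ordered sum pairs; collecting distinct values, A + A = {20, 21, 22, 30, 31, 40}, so |A + A| = 6. Thus K = 6/3 = 2. For comparison, the minimum possible |A + A| over all 3-element sets is 2·3 − 1 = 5 (so min K = 5/3), attained only by arithmetic progressions.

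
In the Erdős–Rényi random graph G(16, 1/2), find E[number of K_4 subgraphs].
E[# K_4] = C(16, 4) · (1/2)^C(4, 2) = 1820 / 2^6 = 455/16 = 28.4375

For each 4-subset S of vertices (there are C(16, 4) = 1820 such S), let X_S = 1 if S induces a K_4 (all C(4, 2) = 6 edges present). Then P(X_S = 1) = (1/2)^6 = 1/64. By linearity of expectation, E[# K_4] = C(16, 4) · (1/2)^6 = 1820 / 64 = 455/16 = 28.4375.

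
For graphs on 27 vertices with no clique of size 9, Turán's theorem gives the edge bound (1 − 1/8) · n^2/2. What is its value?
Turán density bound = (7/8) · 27^2/2 = 5103/16 ≈ 318.9375

Turán's theorem: ex(n, K_{r+1}) is achieved by the complete r-partite Turán graph T(n, r) with parts as balanced as possible, and is at most (1 − 1/r) · n^2/2. For r = 8, n = 27: the density bound is (7/8) · 729/2 = 5103/16 ≈ 318.9375. The integer-valued extremum is e(T(27, 8)) = 318, which is strictly less than the density bound 5103/16 since 8 ∤ 27 (the parts of T(27, 8) cannot all be equal).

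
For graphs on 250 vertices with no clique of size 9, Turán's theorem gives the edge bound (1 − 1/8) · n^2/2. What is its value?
Turán density bound = (7/8) · 250^2/2 = 109375/4 ≈ 27343.75

Turán's theorem: ex(n, K_{r+1}) is achieved by the complete r-partite Turán graph T(n, r) with parts as balanced as possible, and is at most (1 − 1/r) · n^2/2. For r = 8, n = 250: the density bound is (7/8) · 62500/2 = 109375/4 ≈ 27343.75. The integer-valued extremum is e(T(250, 8)) = 27343, which is strictly less than the density bound 109375/4 since 8 ∤ 250 (the parts of T(250, 8) cannot all be equal).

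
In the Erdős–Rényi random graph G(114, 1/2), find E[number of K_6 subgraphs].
E[# K_6] = C(114, 6) · (1/2)^C(6, 2) = 2666926108 / 2^15 = 666731527/8192 ≈ 81388.125854

For each 6-subset S of vertices (there are C(114, 6) = 2666926108 such S), let X_S = 1 if S induces a K_6 (all C(6, 2) = 15 edges present). Then P(X_S = 1) = (1/2)^15 = 1/32768. By linearity of expectation, E[# K_6] = C(114, 6) · (1/2)^15 = 2666926108 / 32768 = 666731527/8192 ≈ 81388.125854.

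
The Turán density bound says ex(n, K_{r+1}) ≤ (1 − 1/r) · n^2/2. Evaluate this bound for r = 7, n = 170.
Turán density bound = (6/7) · 170^2/2 = 86700/7 ≈ 12385.7143

Turán's theorem: ex(n, K_{r+1}) is achieved by the complete r-partite Turán graph T(n, r) with parts as balanced as possible, and is at most (1 − 1/r) · n^2/2. For r = 7, n = 170: the density bound is (6/7) · 28900/2 = 86700/7 ≈ 12385.7143. The integer-valued extremum is e(T(170, 7)) = 12385, which is strictly less than the density bound 86700/7 since 7 ∤ 170 (the parts of T(170, 7) cannot all be equal).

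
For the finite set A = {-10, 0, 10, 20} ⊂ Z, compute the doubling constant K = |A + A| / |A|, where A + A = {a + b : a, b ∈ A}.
K = |A + A| / |A| = 7/4

Enumerate A + A = {a + b : a, b ∈ A}. With |A| = 4, there are |A|^2 = 16 ordered sum pairs; collecting distinct values, A + A = {-20, -10, 0, 10, 20, 30, 40}, so |A + A| = 7. Thus K = 7/4. Here |A + A| = 2|A| − 1 = 7, the minimum possible — so K = 7/4 is minimal, which holds iff A is an arithmetic progression.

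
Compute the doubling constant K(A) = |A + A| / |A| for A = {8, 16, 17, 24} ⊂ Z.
K = |A + A| / |A| = 9/4

Enumerate A + A = {a + b : a, b ∈ A}. With |A| = 4, there are |A|^2 = 16 ordered sum pairs; collecting distinct values, A + A = {16, 24, 25, 32, 33, 34, 40, 41, 48}, so |A + A| = 9. Thus K = 9/4. For comparison, the minimum possible |A + A| over all 4-element sets is 2·4 − 1 = 7 (so min K = 7/4), attained only by arithmetic progressions.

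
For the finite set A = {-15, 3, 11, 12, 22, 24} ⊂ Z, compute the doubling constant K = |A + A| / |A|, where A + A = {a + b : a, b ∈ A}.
K = |A + A| / |A| = 21/6 = 7/2

Enumerate A + A = {a + b : a, b ∈ A}. With |A| = 6, there are |A|^2 = 36 ordered sum pairs; collecting distinct values, A + A = {-30, -12, -4, -3, 6, 7, 9, 14, 15, 22, 23, 24, 25, 27, 33, 34, 35, 36, 44, 46, 48}, so |A + A| = 21. Thus K = 21/6 = 7/2. For comparison, the minimum possible |A + A| over all 6-element sets is 2·6 − 1 = 11 (so min K = 11/6), attained only by arithmetic progressions.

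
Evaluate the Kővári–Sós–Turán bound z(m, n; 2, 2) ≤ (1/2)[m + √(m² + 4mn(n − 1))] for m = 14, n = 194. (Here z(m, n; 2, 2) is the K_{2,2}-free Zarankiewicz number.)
z(14, 194; 2, 2) ≤ (1/2)[14 + √(14² + 4·14·194·193)] = (1/2)[14 + √2096948] = 731.0421

Kővári–Sós–Turán: let r_1, ..., r_14 be the row sums and z = Σ r_i the total number of 1s. Each pair of columns can share at most one row with both entries 1 (else a 2×2 all-ones block appears), so Σ_i C(r_i, 2) ≤ C(194, 2) = 18721. By convexity Σ_i C(r_i, 2) ≥ 14·C(z/14, 2) = z(z − 14)/(2·14), giving z² − 14z − 14·194·193 ≤ 0 and hence z ≤ (1/2)[14 + √(196 + 4·524188)] = (1/2)[14 + √2096948] ≈ (1/2)(14 + 1448.0843) = 731.0421.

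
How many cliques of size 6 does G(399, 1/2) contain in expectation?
E[# K_6] = C(399, 6) · (1/2)^C(6, 2) = 5396379471021 / 2^15 ≈ 164684432.099030

For each 6-subset S of vertices (there are C(399, 6) = 5396379471021 such S), let X_S = 1 if S induces a K_6 (all C(6, 2) = 15 edges present). Then P(X_S = 1) = (1/2)^15 = 1/32768. By linearity of expectation, E[# K_6] = C(399, 6) · (1/2)^15 = 5396379471021 / 32768 ≈ 164684432.099030.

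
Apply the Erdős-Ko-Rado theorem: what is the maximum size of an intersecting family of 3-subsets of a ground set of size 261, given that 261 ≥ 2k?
max |F| = C(260, 2) = 33670

Erdős-Ko-Rado (1961): when n ≥ 2k, max |F| = C(n−1, k−1). The bound is attained by the star {A : i ∈ A} for any fixed i ∈ [n]. Here C(261−1, 3−1) = C(260, 2) = 33670.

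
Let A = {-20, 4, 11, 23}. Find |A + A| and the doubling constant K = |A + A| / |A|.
K = |A + A| / |A| = 10/4 = 5/2

Enumerate A + A = {a + b : a, b ∈ A}. With |A| = 4, there are |A|^2 = 16 ordered sum pairs; collecting distinct values, A + A = {-40, -16, -9, 3, 8, 15, 22, 27, 34, 46}, so |A + A| = 10. Thus K = 10/4 = 5/2. For comparison, the minimum possible |A + A| over all 4-element sets is 2·4 − 1 = 7 (so min K = 7/4), attained only by arithmetic progressions.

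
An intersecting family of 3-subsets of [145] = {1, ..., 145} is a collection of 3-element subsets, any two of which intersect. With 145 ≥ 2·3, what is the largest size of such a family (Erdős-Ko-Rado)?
max |F| = C(144, 2) = 10296

The Erdős-Ko-Rado theorem states: for n ≥ 2k, an intersecting family of k-subsets of an n-element set has size at most C(n − 1, k − 1), with equality for 'star' families {A ⊆ [n] : |A| = k, i ∈ A} (fix an element i). For n = 145, k = 3: C(144, 2) = 10296.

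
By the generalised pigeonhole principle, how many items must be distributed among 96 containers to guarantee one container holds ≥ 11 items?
n = (11 − 1)·96 + 1 = 961

By the generalised pigeonhole principle, to guarantee some box contains ≥ r objects we need more than (r − 1) · k objects total. Threshold: n = (r − 1) · k + 1. With r = 11 and k = 96: n = 10 · 96 + 1 = 960 + 1 = 961. For n = 960 = 10 · 96, we can put exactly 10 objects in every box, avoiding 11 in any single one — so 961 is tight.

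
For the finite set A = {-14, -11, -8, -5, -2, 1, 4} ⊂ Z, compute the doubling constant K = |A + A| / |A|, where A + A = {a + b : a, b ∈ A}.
K = |A + A| / |A| = 13/7

Enumerate A + A = {a + b : a, b ∈ A}. With |A| = 7, there are |A|^2 = 49 ordered sum pairs; collecting distinct values, A + A = {-28, -25, -22, -19, -16, -13, -10, -7, -4, -1, 2, 5, 8}, so |A + A| = 13. Thus K = 13/7. Here |A + A| = 2|A| − 1 = 13, the minimum possible — so K = 13/7 is minimal, which holds iff A is an arithmetic progression.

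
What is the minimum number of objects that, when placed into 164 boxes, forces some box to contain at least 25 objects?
n = (25 − 1)·164 + 1 = 3937

By the generalised pigeonhole principle, to guarantee some box contains ≥ r objects we need more than (r − 1) · k objects total. Threshold: n = (r − 1) · k + 1. With r = 25 and k = 164: n = 24 · 164 + 1 = 3936 + 1 = 3937. For n = 3936 = 24 · 164, we can put exactly 24 objects in every box, avoiding 25 in any single one — so 3937 is tight.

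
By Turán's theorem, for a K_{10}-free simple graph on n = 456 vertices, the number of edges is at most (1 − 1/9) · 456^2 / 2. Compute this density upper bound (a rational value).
Turán density bound = (8/9) · 456^2/2 = 92416

Turán's theorem: ex(n, K_{r+1}) is achieved by the complete r-partite Turán graph T(n, r) with parts as balanced as possible, and is at most (1 − 1/r) · n^2/2. For r = 9, n = 456: the density bound is (8/9) · 207936/2 = 92416. The integer-valued extremum is e(T(456, 9)) = 92415, which is strictly less than the density bound 92416 since 9 ∤ 456 (the parts of T(456, 9) cannot all be equal).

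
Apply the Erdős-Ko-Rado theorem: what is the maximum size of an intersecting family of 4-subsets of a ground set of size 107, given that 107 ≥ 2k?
max |F| = C(106, 3) = 192920

The Erdős-Ko-Rado theorem states: for n ≥ 2k, an intersecting family of k-subsets of an n-element set has size at most C(n − 1, k − 1), with equality for 'star' families {A ⊆ [n] : |A| = k, i ∈ A} (fix an element i). For n = 107, k = 4: C(106, 3) = 192920.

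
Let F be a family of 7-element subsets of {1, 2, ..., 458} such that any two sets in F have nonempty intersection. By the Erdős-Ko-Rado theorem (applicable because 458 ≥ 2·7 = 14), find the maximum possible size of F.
max |F| = C(457, 6) = 12242001620212

Erdős-Ko-Rado (1961): when n ≥ 2k, max |F| = C(n−1, k−1). The bound is attained by the star {A : i ∈ A} for any fixed i ∈ [n]. Here C(458−1, 7−1) = C(457, 6) = 12242001620212.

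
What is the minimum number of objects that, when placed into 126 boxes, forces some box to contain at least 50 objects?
n = (50 − 1)·126 + 1 = 6175

By the generalised pigeonhole principle, to guarantee some box contains ≥ r objects we need more than (r − 1) · k objects total. Threshold: n = (r − 1) · k + 1. With r = 50 and k = 126: n = 49 · 126 + 1 = 6174 + 1 = 6175. For n = 6174 = 49 · 126, we can put exactly 49 objects in every box, avoiding 50 in any single one — so 6175 is tight.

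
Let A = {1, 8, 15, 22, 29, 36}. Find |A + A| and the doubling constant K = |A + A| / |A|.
K = |A + A| / |A| = 11/6

Enumerate A + A = {a + b : a, b ∈ A}. With |A| = 6, there are |A|^2 = 36 ordered sum pairs; collecting distinct values, A + A = {2, 9, 16, 23, 30, 37, 44, 51, 58, 65, 72}, so |A + A| = 11. Thus K = 11/6. Here |A + A| = 2|A| − 1 = 11, the minimum possible — so K = 11/6 is minimal, which holds iff A is an arithmetic progression.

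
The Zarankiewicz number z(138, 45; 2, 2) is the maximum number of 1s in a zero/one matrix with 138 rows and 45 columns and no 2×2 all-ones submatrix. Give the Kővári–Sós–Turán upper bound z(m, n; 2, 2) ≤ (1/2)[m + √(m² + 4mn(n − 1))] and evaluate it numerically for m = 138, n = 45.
z(138, 45; 2, 2) ≤ (1/2)[138 + √(138² + 4·138·45·44)] = (1/2)[138 + √1112004] = 596.258

Kővári–Sós–Turán: let r_1, ..., r_138 be the row sums and z = Σ r_i the total number of 1s. Each pair of columns can share at most one row with both entries 1 (else a 2×2 all-ones block appears), so Σ_i C(r_i, 2) ≤ C(45, 2) = 990. By convexity Σ_i C(r_i, 2) ≥ 138·C(z/138, 2) = z(z − 138)/(2·138), giving z² − 138z − 138·45·44 ≤ 0 and hence z ≤ (1/2)[138 + √(19044 + 4·273240)] = (1/2)[138 + √1112004] ≈ (1/2)(138 + 1054.516) = 596.258.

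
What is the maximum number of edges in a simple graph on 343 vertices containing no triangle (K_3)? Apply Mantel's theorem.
ex(343, K_3) = ⌊343^2/4⌋ = 29412

Mantel (1907): a triangle-free graph on n vertices has at most ⌊n^2/4⌋ edges, with equality for the complete bipartite graph K_{⌊n/2⌋, ⌈n/2⌉}. For n = 343: ⌊343^2/4⌋ = ⌊117649/4⌋ = 29412. The extremal graph is K_{171, 172}, which has 171·172 = 29412 edges.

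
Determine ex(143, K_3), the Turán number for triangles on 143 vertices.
ex(143, K_3) = ⌊143^2/4⌋ = 5112

Mantel (1907): a triangle-free graph on n vertices has at most ⌊n^2/4⌋ edges, with equality for the complete bipartite graph K_{⌊n/2⌋, ⌈n/2⌉}. For n = 143: ⌊143^2/4⌋ = ⌊20449/4⌋ = 5112. The extremal graph is K_{71, 72}, which has 71·72 = 5112 edges.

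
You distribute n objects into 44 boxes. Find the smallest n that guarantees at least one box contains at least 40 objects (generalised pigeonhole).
n = (40 − 1)·44 + 1 = 1717

By the generalised pigeonhole principle, to guarantee some box contains ≥ r objects we need more than (r − 1) · k objects total. Threshold: n = (r − 1) · k + 1. With r = 40 and k = 44: n = 39 · 44 + 1 = 1716 + 1 = 1717. For n = 1716 = 39 · 44, we can put exactly 39 objects in every box, avoiding 40 in any single one — so 1717 is tight.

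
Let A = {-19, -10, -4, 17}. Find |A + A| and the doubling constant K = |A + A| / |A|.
K = |A + A| / |A| = 10/4 = 5/2

Enumerate A + A = {a + b : a, b ∈ A}. With |A| = 4, there are |A|^2 = 16 ordered sum pairs; collecting distinct values, A + A = {-38, -29, -23, -20, -14, -8, -2, 7, 13, 34}, so |A + A| = 10. Thus K = 10/4 = 5/2. For comparison, the minimum possible |A + A| over all 4-element sets is 2·4 − 1 = 7 (so min K = 7/4), attained only by arithmetic progressions.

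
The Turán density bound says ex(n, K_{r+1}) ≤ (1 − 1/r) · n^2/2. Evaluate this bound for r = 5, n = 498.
Turán density bound = (4/5) · 498^2/2 = 496008/5 ≈ 99201.6

Turán's theorem: ex(n, K_{r+1}) is achieved by the complete r-partite Turán graph T(n, r) with parts as balanced as possible, and is at most (1 − 1/r) · n^2/2. For r = 5, n = 498: the density bound is (4/5) · 248004/2 = 496008/5 ≈ 99201.6. The integer-valued extremum is e(T(498, 5)) = 99201, which is strictly less than the density bound 496008/5 since 5 ∤ 498 (the parts of T(498, 5) cannot all be equal).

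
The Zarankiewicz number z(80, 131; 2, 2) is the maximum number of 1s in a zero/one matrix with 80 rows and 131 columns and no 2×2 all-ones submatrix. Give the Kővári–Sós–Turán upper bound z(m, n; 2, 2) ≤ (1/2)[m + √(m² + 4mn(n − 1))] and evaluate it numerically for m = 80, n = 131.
z(80, 131; 2, 2) ≤ (1/2)[80 + √(80² + 4·80·131·130)] = (1/2)[80 + √5456000] = 1207.9041

Kővári–Sós–Turán: let r_1, ..., r_80 be the row sums and z = Σ r_i the total number of 1s. Each pair of columns can share at most one row with both entries 1 (else a 2×2 all-ones block appears), so Σ_i C(r_i, 2) ≤ C(131, 2) = 8515. By convexity Σ_i C(r_i, 2) ≥ 80·C(z/80, 2) = z(z − 80)/(2·80), giving z² − 80z − 80·131·130 ≤ 0 and hence z ≤ (1/2)[80 + √(6400 + 4·1362400)] = (1/2)[80 + √5456000] ≈ (1/2)(80 + 2335.8082) = 1207.9041.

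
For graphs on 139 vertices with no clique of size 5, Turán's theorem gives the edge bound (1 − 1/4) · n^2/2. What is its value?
Turán density bound = (3/4) · 139^2/2 = 57963/8 ≈ 7245.375

Turán's theorem: ex(n, K_{r+1}) is achieved by the complete r-partite Turán graph T(n, r) with parts as balanced as possible, and is at most (1 − 1/r) · n^2/2. For r = 4, n = 139: the density bound is (3/4) · 19321/2 = 57963/8 ≈ 7245.375. The integer-valued extremum is e(T(139, 4)) = 7245, which is strictly less than the density bound 57963/8 since 4 ∤ 139 (the parts of T(139, 4) cannot all be equal).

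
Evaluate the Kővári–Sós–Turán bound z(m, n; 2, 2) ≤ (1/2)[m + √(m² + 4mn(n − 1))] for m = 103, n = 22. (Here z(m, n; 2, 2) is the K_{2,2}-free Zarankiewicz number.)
z(103, 22; 2, 2) ≤ (1/2)[103 + √(103² + 4·103·22·21)] = (1/2)[103 + √200953] = 275.6389

Kővári–Sós–Turán: let r_1, ..., r_103 be the row sums and z = Σ r_i the total number of 1s. Each pair of columns can share at most one row with both entries 1 (else a 2×2 all-ones block appears), so Σ_i C(r_i, 2) ≤ C(22, 2) = 231. By convexity Σ_i C(r_i, 2) ≥ 103·C(z/103, 2) = z(z − 103)/(2·103), giving z² − 103z − 103·22·21 ≤ 0 and hence z ≤ (1/2)[103 + √(10609 + 4·47586)] = (1/2)[103 + √200953] ≈ (1/2)(103 + 448.2778) = 275.6389.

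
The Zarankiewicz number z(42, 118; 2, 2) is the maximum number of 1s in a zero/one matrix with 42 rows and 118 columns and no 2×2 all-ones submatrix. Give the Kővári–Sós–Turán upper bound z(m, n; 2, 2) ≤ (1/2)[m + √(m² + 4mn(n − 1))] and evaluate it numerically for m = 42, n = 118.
z(42, 118; 2, 2) ≤ (1/2)[42 + √(42² + 4·42·118·117)] = (1/2)[42 + √2321172] = 782.7697

Kővári–Sós–Turán: let r_1, ..., r_42 be the row sums and z = Σ r_i the total number of 1s. Each pair of columns can share at most one row with both entries 1 (else a 2×2 all-ones block appears), so Σ_i C(r_i, 2) ≤ C(118, 2) = 6903. By convexity Σ_i C(r_i, 2) ≥ 42·C(z/42, 2) = z(z − 42)/(2·42), giving z² − 42z − 42·118·117 ≤ 0 and hence z ≤ (1/2)[42 + √(1764 + 4·579852)] = (1/2)[42 + √2321172] ≈ (1/2)(42 + 1523.5393) = 782.7697.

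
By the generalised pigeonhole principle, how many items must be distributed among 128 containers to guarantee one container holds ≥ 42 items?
n = (42 − 1)·128 + 1 = 5249

By the generalised pigeonhole principle, to guarantee some box contains ≥ r objects we need more than (r − 1) · k objects total. Threshold: n = (r − 1) · k + 1. With r = 42 and k = 128: n = 41 · 128 + 1 = 5248 + 1 = 5249. For n = 5248 = 41 · 128, we can put exactly 41 objects in every box, avoiding 42 in any single one — so 5249 is tight.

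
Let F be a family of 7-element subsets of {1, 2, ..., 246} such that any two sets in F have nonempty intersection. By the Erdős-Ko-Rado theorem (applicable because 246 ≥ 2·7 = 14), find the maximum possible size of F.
max |F| = C(245, 6) = 282405621960

Erdős-Ko-Rado (1961): when n ≥ 2k, max |F| = C(n−1, k−1). The bound is attained by the star {A : i ∈ A} for any fixed i ∈ [n]. Here C(246−1, 7−1) = C(245, 6) = 282405621960.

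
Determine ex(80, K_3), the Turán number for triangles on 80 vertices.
ex(80, K_3) = ⌊80^2/4⌋ = 1600

Mantel (1907): a triangle-free graph on n vertices has at most ⌊n^2/4⌋ edges, with equality for the complete bipartite graph K_{⌊n/2⌋, ⌈n/2⌉}. For n = 80: ⌊80^2/4⌋ = ⌊6400/4⌋ = 1600. The extremal graph is K_{40, 40}, which has 40·40 = 1600 edges.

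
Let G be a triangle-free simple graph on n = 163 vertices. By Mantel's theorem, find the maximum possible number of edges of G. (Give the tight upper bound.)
ex(163, K_3) = ⌊163^2/4⌋ = 6642

Mantel (1907): a triangle-free graph on n vertices has at most ⌊n^2/4⌋ edges, with equality for the complete bipartite graph K_{⌊n/2⌋, ⌈n/2⌉}. For n = 163: ⌊163^2/4⌋ = ⌊26569/4⌋ = 6642. The extremal graph is K_{81, 82}, which has 81·82 = 6642 edges.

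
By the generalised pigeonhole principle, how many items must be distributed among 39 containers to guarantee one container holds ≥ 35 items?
n = (35 − 1)·39 + 1 = 1327

By the generalised pigeonhole principle, to guarantee some box contains ≥ r objects we need more than (r − 1) · k objects total. Threshold: n = (r − 1) · k + 1. With r = 35 and k = 39: n = 34 · 39 + 1 = 1326 + 1 = 1327. For n = 1326 = 34 · 39, we can put exactly 34 objects in every box, avoiding 35 in any single one — so 1327 is tight.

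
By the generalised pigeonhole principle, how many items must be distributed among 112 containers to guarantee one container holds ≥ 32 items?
n = (32 − 1)·112 + 1 = 3473

By the generalised pigeonhole principle, to guarantee some box contains ≥ r objects we need more than (r − 1) · k objects total. Threshold: n = (r − 1) · k + 1. With r = 32 and k = 112: n = 31 · 112 + 1 = 3472 + 1 = 3473. For n = 3472 = 31 · 112, we can put exactly 31 objects in every box, avoiding 32 in any single one — so 3473 is tight.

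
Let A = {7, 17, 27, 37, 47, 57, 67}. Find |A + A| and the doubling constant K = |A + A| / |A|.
K = |A + A| / |A| = 13/7

Enumerate A + A = {a + b : a, b ∈ A}. With |A| = 7, there are |A|^2 = 49 ordered sum pairs; collecting distinct values, A + A = {14, 24, 34, 44, 54, 64, 74, 84, 94, 104, 114, 124, 134}, so |A + A| = 13. Thus K = 13/7. Here |A + A| = 2|A| − 1 = 13, the minimum possible — so K = 13/7 is minimal, which holds iff A is an arithmetic progression.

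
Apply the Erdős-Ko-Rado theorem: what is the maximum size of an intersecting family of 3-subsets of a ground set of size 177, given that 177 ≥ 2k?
max |F| = C(176, 2) = 15400

Erdős-Ko-Rado (1961): when n ≥ 2k, max |F| = C(n−1, k−1). The bound is attained by the star {A : i ∈ A} for any fixed i ∈ [n]. Here C(177−1, 3−1) = C(176, 2) = 15400.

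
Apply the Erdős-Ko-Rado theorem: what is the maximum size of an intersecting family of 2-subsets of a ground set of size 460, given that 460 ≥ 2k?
max |F| = C(459, 1) = 459

Erdős-Ko-Rado (1961): when n ≥ 2k, max |F| = C(n−1, k−1). The bound is attained by the star {A : i ∈ A} for any fixed i ∈ [n]. Here C(460−1, 2−1) = C(459, 1) = 459.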